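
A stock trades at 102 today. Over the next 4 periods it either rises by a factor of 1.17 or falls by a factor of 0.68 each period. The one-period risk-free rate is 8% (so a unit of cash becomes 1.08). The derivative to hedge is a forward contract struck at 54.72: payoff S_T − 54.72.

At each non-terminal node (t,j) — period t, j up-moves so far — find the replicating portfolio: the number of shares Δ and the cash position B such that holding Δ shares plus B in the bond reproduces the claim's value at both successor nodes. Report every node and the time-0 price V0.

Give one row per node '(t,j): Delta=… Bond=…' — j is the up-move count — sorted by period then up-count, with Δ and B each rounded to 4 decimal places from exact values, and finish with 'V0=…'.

(0,0): Delta=1.0000 Bond=-40.2208
(1,0): Delta=1.0000 Bond=-43.4385
(1,1): Delta=1.0000 Bond=-43.4385
(2,0): Delta=1.0000 Bond=-46.9136
(2,1): Delta=1.0000 Bond=-46.9136
(2,2): Delta=1.0000 Bond=-46.9136
(3,0): Delta=1.0000 Bond=-50.6667
(3,1): Delta=1.0000 Bond=-50.6667
(3,2): Delta=1.0000 Bond=-50.6667
(3,3): Delta=1.0000 Bond=-50.6667
V0=61.7792

No-arbitrage ⇒ martingale measure with p* = (R−d)/(u−d) = 0.8163.
Terminal payoffs: V(4,0)=-32.9110, V(4,1)=-17.1957, V(4,2)=9.8439, V(4,3)=56.3679, V(4,4)=136.4165
(3,0): S=32.0721. Δ = (V_up−V_dn)/(S_up−S_dn) = (-17.1957−-32.9110)/(37.5243−21.8090) = 1.0000. V = [p*·-17.1957 + (1−p*)·-32.9110]/1.08 = -18.5946. B = V − Δ·S = -50.6667.
(3,1): S=55.1828. Δ = (V_up−V_dn)/(S_up−S_dn) = (9.8439−-17.1957)/(64.5639−37.5243) = 1.0000. V = [p*·9.8439 + (1−p*)·-17.1957]/1.08 = 4.5161. B = V − Δ·S = -50.6667.
(3,2): S=94.9469. Δ = (V_up−V_dn)/(S_up−S_dn) = (56.3679−9.8439)/(111.0879−64.5639) = 1.0000. V = [p*·56.3679 + (1−p*)·9.8439]/1.08 = 44.2802. B = V − Δ·S = -50.6667.
(3,3): S=163.3645. Δ = (V_up−V_dn)/(S_up−S_dn) = (136.4165−56.3679)/(191.1365−111.0879) = 1.0000. V = [p*·136.4165 + (1−p*)·56.3679]/1.08 = 112.6979. B = V − Δ·S = -50.6667.
(2,0): S=47.1648. Δ = (V_up−V_dn)/(S_up−S_dn) = (4.5161−-18.5946)/(55.1828−32.0721) = 1.0000. V = [p*·4.5161 + (1−p*)·-18.5946]/1.08 = 0.2512. B = V − Δ·S = -46.9136.
(2,1): S=81.1512. Δ = (V_up−V_dn)/(S_up−S_dn) = (44.2802−4.5161)/(94.9469−55.1828) = 1.0000. V = [p*·44.2802 + (1−p*)·4.5161]/1.08 = 34.2376. B = V − Δ·S = -46.9136.
(2,2): S=139.6278. Δ = (V_up−V_dn)/(S_up−S_dn) = (112.6979−44.2802)/(163.3645−94.9469) = 1.0000. V = [p*·112.6979 + (1−p*)·44.2802]/1.08 = 92.7142. B = V − Δ·S = -46.9136.
(1,0): S=69.3600. Δ = (V_up−V_dn)/(S_up−S_dn) = (34.2376−0.2512)/(81.1512−47.1648) = 1.0000. V = [p*·34.2376 + (1−p*)·0.2512]/1.08 = 25.9215. B = V − Δ·S = -43.4385.
(1,1): S=119.3400. Δ = (V_up−V_dn)/(S_up−S_dn) = (92.7142−34.2376)/(139.6278−81.1512) = 1.0000. V = [p*·92.7142 + (1−p*)·34.2376]/1.08 = 75.9015. B = V − Δ·S = -43.4385.
(0,0): S=102.0000. Δ = (V_up−V_dn)/(S_up−S_dn) = (75.9015−25.9215)/(119.3400−69.3600) = 1.0000. V = [p*·75.9015 + (1−p*)·25.9215]/1.08 = 61.7792. B = V − Δ·S = -40.2208.
Self-financing check: at every node Δ·S+B equals the discounted successor values.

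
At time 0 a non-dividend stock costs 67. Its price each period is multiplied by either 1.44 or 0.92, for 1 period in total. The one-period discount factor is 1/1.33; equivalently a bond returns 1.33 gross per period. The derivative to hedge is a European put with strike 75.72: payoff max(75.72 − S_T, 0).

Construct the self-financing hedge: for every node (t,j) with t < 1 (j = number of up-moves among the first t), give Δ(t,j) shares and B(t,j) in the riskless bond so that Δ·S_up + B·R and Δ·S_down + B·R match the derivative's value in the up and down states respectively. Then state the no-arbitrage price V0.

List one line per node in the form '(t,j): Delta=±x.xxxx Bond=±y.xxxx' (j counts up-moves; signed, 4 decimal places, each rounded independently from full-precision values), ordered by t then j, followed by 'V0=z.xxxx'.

(0,0): Delta=-0.4041 Bond=29.3164
V0=2.2394

Since d<R<u, set p* = (R−d)/(u−d) = 0.7885; price each node as the discounted p*-expectation of its children.
At expiry t=1: V(1,0)=14.0800, V(1,1)=0.0000
(0,0): S=67.0000. Δ = (V_up−V_dn)/(S_up−S_dn) = (0.0000−14.0800)/(96.4800−61.6400) = -0.4041. V = [p*·0.0000 + (1−p*)·14.0800]/1.33 = 2.2394. B = V − Δ·S = 29.3164.
Root portfolio cost Δ·67+B reproduces V0=2.2394.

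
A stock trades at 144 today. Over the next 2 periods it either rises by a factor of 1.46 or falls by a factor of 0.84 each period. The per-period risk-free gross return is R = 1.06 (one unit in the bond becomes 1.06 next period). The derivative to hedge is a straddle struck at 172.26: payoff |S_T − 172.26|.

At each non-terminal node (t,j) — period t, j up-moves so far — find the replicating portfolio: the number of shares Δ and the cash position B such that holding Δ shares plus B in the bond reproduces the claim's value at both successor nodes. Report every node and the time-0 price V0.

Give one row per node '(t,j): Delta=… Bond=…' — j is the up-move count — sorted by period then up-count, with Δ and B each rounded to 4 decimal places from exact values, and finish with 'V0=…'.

(0,0): Delta=0.0367 Bond=37.7546
(1,0): Delta=-0.8842 Bond=151.4110
(1,1): Delta=1.0000 Bond=-162.5094
V0=43.0359

Risk-neutral probability p* = (R−d)/(u−d) = (1.06−0.84)/(1.46−0.84) = 0.3548.
Terminal payoffs: V(2,0)=70.6536, V(2,1)=4.3416, V(2,2)=134.6904
  t=1,j=0: stock 120.9600 → up 176.6016 (V=4.3416), down 101.6064 (V=70.6536). Price 44.4562; hedge Δ=-0.8842, bond B=151.4110.
  t=1,j=1: stock 210.2400 → up 306.9504 (V=134.6904), down 176.6016 (V=4.3416). Price 47.7306; hedge Δ=1.0000, bond B=-162.5094.
  t=0,j=0: stock 144.0000 → up 210.2400 (V=47.7306), down 120.9600 (V=44.4562). Price 43.0359; hedge Δ=0.0367, bond B=37.7546.
Self-financing check: at every node Δ·S+B equals the discounted successor values.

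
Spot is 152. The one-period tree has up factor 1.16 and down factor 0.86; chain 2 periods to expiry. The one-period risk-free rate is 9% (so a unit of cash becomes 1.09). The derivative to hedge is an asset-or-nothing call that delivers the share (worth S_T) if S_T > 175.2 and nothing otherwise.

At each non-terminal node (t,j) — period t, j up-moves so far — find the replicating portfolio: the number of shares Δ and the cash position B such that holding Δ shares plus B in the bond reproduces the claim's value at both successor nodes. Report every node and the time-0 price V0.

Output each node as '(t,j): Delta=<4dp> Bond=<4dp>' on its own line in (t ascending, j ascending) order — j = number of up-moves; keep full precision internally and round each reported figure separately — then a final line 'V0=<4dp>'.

Since d<R<u, set p* = (R−d)/(u−d) = 0.7667; price each node as the discounted p*-expectation of its children.
Payoff layer (t=2): V(2,0)=0.0000, V(2,1)=0.0000, V(2,2)=204.5312
(1,0): S=130.7200. Δ = (V_up−V_dn)/(S_up−S_dn) = (0.0000−0.0000)/(151.6352−112.4192) = 0.0000. V = [p*·0.0000 + (1−p*)·0.0000]/1.09 = 0.0000. B = V − Δ·S = 0.0000.
(1,1): S=176.3200. Δ = (V_up−V_dn)/(S_up−S_dn) = (204.5312−0.0000)/(204.5312−151.6352) = 3.8667. V = [p*·204.5312 + (1−p*)·0.0000]/1.09 = 143.8599. B = V − Δ·S = -537.9108.
(0,0): S=152.0000. Δ = (V_up−V_dn)/(S_up−S_dn) = (143.8599−0.0000)/(176.3200−130.7200) = 3.1548. V = [p*·143.8599 + (1−p*)·0.0000]/1.09 = 101.1858. B = V − Δ·S = -378.3470.
The time-0 hedge costs 101.1858, which is the no-arbitrage price.

(0,0): Delta=3.1548 Bond=-378.3470
(1,0): Delta=0.0000 Bond=0.0000
(1,1): Delta=3.8667 Bond=-537.9108
V0=101.1858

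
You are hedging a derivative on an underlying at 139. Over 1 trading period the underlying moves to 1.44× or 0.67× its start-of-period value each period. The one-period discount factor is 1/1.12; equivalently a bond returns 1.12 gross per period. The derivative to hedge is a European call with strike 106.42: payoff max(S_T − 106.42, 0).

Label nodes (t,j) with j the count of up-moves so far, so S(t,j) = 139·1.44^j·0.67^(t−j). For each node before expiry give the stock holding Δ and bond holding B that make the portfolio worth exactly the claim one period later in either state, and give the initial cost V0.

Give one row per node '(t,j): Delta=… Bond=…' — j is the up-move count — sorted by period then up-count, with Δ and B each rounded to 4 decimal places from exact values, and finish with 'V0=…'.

Since d<R<u, set p* = (R−d)/(u−d) = 0.5844; price each node as the discounted p*-expectation of its children.
Terminal values V(1,·): V(1,0)=0.0000, V(1,1)=93.7400
Node (0,0) S=139.0000: V=(p*·93.7400+(1−p*)·0.0000)/1.12=48.9135; Δ=(93.7400−0.0000)/(200.1600−93.1300)=0.8758; B=V−Δ·S=-72.8268
Check: Δ(0,0)·S0 + B(0,0) = 48.9135 = V0.

(0,0): Delta=0.8758 Bond=-72.8268
V0=48.9135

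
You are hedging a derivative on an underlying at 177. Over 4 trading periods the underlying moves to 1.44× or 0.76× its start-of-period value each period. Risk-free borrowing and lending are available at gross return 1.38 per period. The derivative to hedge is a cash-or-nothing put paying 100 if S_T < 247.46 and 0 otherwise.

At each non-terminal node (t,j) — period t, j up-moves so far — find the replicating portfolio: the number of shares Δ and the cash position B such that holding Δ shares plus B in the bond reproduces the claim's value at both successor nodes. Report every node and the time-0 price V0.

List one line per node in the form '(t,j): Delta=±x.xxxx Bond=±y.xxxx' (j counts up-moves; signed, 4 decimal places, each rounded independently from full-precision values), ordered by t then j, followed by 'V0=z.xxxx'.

No-arbitrage ⇒ martingale measure with p* = (R−d)/(u−d) = 0.9118.
Terminal values V(4,·): V(4,0)=100.0000, V(4,1)=100.0000, V(4,2)=100.0000, V(4,3)=0.0000, V(4,4)=0.0000
(3,0): S=77.6988. Δ = (V_up−V_dn)/(S_up−S_dn) = (100.0000−100.0000)/(111.8862−59.0511) = 0.0000. V = [p*·100.0000 + (1−p*)·100.0000]/1.38 = 72.4638. B = V − Δ·S = 72.4638.
(3,1): S=147.2187. Δ = (V_up−V_dn)/(S_up−S_dn) = (100.0000−100.0000)/(211.9949−111.8862) = 0.0000. V = [p*·100.0000 + (1−p*)·100.0000]/1.38 = 72.4638. B = V − Δ·S = 72.4638.
(3,2): S=278.9407. Δ = (V_up−V_dn)/(S_up−S_dn) = (0.0000−100.0000)/(401.6746−211.9949) = -0.5272. V = [p*·0.0000 + (1−p*)·100.0000]/1.38 = 6.3939. B = V − Δ·S = 153.4527.
(3,3): S=528.5192. Δ = (V_up−V_dn)/(S_up−S_dn) = (0.0000−0.0000)/(761.0676−401.6746) = 0.0000. V = [p*·0.0000 + (1−p*)·0.0000]/1.38 = 0.0000. B = V − Δ·S = 0.0000.
(2,0): S=102.2352. Δ = (V_up−V_dn)/(S_up−S_dn) = (72.4638−72.4638)/(147.2187−77.6988) = 0.0000. V = [p*·72.4638 + (1−p*)·72.4638]/1.38 = 52.5100. B = V − Δ·S = 52.5100.
(2,1): S=193.7088. Δ = (V_up−V_dn)/(S_up−S_dn) = (6.3939−72.4638)/(278.9407−147.2187) = -0.5016. V = [p*·6.3939 + (1−p*)·72.4638]/1.38 = 8.8577. B = V − Δ·S = 106.0193.
(2,2): S=367.0272. Δ = (V_up−V_dn)/(S_up−S_dn) = (0.0000−6.3939)/(528.5192−278.9407) = -0.0256. V = [p*·0.0000 + (1−p*)·6.3939]/1.38 = 0.4088. B = V − Δ·S = 9.8116.
(1,0): S=134.5200. Δ = (V_up−V_dn)/(S_up−S_dn) = (8.8577−52.5100)/(193.7088−102.2352) = -0.4772. V = [p*·8.8577 + (1−p*)·52.5100]/1.38 = 9.2097. B = V − Δ·S = 73.4043.
(1,1): S=254.8800. Δ = (V_up−V_dn)/(S_up−S_dn) = (0.4088−8.8577)/(367.0272−193.7088) = -0.0487. V = [p*·0.4088 + (1−p*)·8.8577]/1.38 = 0.8364. B = V − Δ·S = 13.2612.
(0,0): S=177.0000. Δ = (V_up−V_dn)/(S_up−S_dn) = (0.8364−9.2097)/(254.8800−134.5200) = -0.0696. V = [p*·0.8364 + (1−p*)·9.2097]/1.38 = 1.1415. B = V − Δ·S = 13.4550.
Self-financing check: at every node Δ·S+B equals the discounted successor values.

(0,0): Delta=-0.0696 Bond=13.4550
(1,0): Delta=-0.4772 Bond=73.4043
(1,1): Delta=-0.0487 Bond=13.2612
(2,0): Delta=0.0000 Bond=52.5100
(2,1): Delta=-0.5016 Bond=106.0193
(2,2): Delta=-0.0256 Bond=9.8116
(3,0): Delta=0.0000 Bond=72.4638
(3,1): Delta=0.0000 Bond=72.4638
(3,2): Delta=-0.5272 Bond=153.4527
(3,3): Delta=0.0000 Bond=0.0000
V0=1.1415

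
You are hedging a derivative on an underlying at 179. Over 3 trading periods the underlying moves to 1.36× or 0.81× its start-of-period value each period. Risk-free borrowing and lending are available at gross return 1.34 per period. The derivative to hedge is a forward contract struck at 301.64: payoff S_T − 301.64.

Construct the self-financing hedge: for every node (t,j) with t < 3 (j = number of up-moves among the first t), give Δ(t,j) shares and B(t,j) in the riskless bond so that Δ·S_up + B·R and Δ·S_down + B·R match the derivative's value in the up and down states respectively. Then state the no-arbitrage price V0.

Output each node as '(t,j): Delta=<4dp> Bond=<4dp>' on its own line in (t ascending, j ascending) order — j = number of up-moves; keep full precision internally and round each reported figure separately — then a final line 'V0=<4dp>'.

(0,0): Delta=1.0000 Bond=-125.3645
(1,0): Delta=1.0000 Bond=-167.9884
(1,1): Delta=1.0000 Bond=-167.9884
(2,0): Delta=1.0000 Bond=-225.1045
(2,1): Delta=1.0000 Bond=-225.1045
(2,2): Delta=1.0000 Bond=-225.1045
V0=53.6355

No-arbitrage ⇒ martingale measure with p* = (R−d)/(u−d) = 0.9636.
Payoff layer (t=3): V(3,0)=-206.5121, V(3,1)=-141.9190, V(3,2)=-33.4665, V(3,3)=148.6266
(2,0): S=117.4419. Δ = (V_up−V_dn)/(S_up−S_dn) = (-141.9190−-206.5121)/(159.7210−95.1279) = 1.0000. V = [p*·-141.9190 + (1−p*)·-206.5121]/1.34 = -107.6626. B = V − Δ·S = -225.1045.
(2,1): S=197.1864. Δ = (V_up−V_dn)/(S_up−S_dn) = (-33.4665−-141.9190)/(268.1735−159.7210) = 1.0000. V = [p*·-33.4665 + (1−p*)·-141.9190]/1.34 = -27.9181. B = V − Δ·S = -225.1045.
(2,2): S=331.0784. Δ = (V_up−V_dn)/(S_up−S_dn) = (148.6266−-33.4665)/(450.2666−268.1735) = 1.0000. V = [p*·148.6266 + (1−p*)·-33.4665]/1.34 = 105.9739. B = V − Δ·S = -225.1045.
(1,0): S=144.9900. Δ = (V_up−V_dn)/(S_up−S_dn) = (-27.9181−-107.6626)/(197.1864−117.4419) = 1.0000. V = [p*·-27.9181 + (1−p*)·-107.6626]/1.34 = -22.9984. B = V − Δ·S = -167.9884.
(1,1): S=243.4400. Δ = (V_up−V_dn)/(S_up−S_dn) = (105.9739−-27.9181)/(331.0784−197.1864) = 1.0000. V = [p*·105.9739 + (1−p*)·-27.9181]/1.34 = 75.4516. B = V − Δ·S = -167.9884.
(0,0): S=179.0000. Δ = (V_up−V_dn)/(S_up−S_dn) = (75.4516−-22.9984)/(243.4400−144.9900) = 1.0000. V = [p*·75.4516 + (1−p*)·-22.9984]/1.34 = 53.6355. B = V − Δ·S = -125.3645.
The time-0 hedge costs 53.6355, which is the no-arbitrage price.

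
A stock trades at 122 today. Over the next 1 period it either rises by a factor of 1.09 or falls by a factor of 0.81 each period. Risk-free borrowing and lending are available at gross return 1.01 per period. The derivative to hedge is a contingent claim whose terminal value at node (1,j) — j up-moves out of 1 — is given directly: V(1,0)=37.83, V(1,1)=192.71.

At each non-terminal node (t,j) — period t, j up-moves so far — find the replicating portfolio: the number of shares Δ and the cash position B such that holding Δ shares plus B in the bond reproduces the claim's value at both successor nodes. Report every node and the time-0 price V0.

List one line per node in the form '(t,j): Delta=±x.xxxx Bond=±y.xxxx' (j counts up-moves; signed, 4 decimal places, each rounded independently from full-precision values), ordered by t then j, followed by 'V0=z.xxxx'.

(0,0): Delta=4.5340 Bond=-406.1542
V0=146.9887

Risk-neutral probability p* = (R−d)/(u−d) = (1.01−0.81)/(1.09−0.81) = 0.7143.
Terminal payoffs: V(1,0)=37.8300, V(1,1)=192.7100
Node (0,0) S=122.0000: V=(p*·192.7100+(1−p*)·37.8300)/1.01=146.9887; Δ=(192.7100−37.8300)/(132.9800−98.8200)=4.5340; B=V−Δ·S=-406.1542
Check: Δ(0,0)·S0 + B(0,0) = 146.9887 = V0.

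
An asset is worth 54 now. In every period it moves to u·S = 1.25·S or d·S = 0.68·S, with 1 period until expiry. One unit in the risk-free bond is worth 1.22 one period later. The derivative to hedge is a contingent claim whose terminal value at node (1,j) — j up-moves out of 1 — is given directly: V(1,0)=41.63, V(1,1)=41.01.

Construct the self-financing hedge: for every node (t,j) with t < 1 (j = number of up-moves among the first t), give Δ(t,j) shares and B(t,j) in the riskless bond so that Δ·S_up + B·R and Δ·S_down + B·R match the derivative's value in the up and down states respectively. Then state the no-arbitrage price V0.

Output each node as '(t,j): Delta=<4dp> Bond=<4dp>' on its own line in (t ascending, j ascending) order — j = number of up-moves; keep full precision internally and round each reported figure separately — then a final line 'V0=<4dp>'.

The replicating-portfolio and risk-neutral prices coincide; use p* = (1.22−0.68)/(1.25−0.68) = 0.9474 for the latter.
Payoff layer (t=1): V(1,0)=41.6300, V(1,1)=41.0100
  t=0,j=0: stock 54.0000 → up 67.5000 (V=41.0100), down 36.7200 (V=41.6300). Price 33.6415; hedge Δ=-0.0201, bond B=34.7292.
Self-financing check: at every node Δ·S+B equals the discounted successor values.

(0,0): Delta=-0.0201 Bond=34.7292
V0=33.6415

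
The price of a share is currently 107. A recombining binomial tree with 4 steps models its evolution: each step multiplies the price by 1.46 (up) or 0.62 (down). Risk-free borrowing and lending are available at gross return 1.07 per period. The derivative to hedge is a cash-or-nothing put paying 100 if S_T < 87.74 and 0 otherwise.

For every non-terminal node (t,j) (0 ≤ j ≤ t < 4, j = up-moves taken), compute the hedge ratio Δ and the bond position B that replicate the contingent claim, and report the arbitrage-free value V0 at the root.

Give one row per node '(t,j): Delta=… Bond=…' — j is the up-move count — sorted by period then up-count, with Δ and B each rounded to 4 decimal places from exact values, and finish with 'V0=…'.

(0,0): Delta=-0.3630 Bond=87.0691
(1,0): Delta=-0.4498 Bond=98.9211
(1,1): Delta=-0.3311 Bond=88.1744
(2,0): Delta=0.0000 Bond=87.3439
(2,1): Delta=-0.6154 Bond=121.8804
(2,2): Delta=-0.2265 Bond=70.4841
(3,0): Delta=0.0000 Bond=93.4579
(3,1): Delta=0.0000 Bond=93.4579
(3,2): Delta=-0.8419 Bond=162.4388
(3,3): Delta=0.0000 Bond=0.0000
V0=48.2235

Under the risk-neutral measure, an up-move has probability p* = (R−d)/(u−d) = 0.5357 and values discount at R = 1.07.
Terminal payoffs: V(4,0)=100.0000, V(4,1)=100.0000, V(4,2)=100.0000, V(4,3)=0.0000, V(4,4)=0.0000
Node (3,0) S=25.5011: V=(p*·100.0000+(1−p*)·100.0000)/1.07=93.4579; Δ=(100.0000−100.0000)/(37.2316−15.8107)=0.0000; B=V−Δ·S=93.4579
Node (3,1) S=60.0510: V=(p*·100.0000+(1−p*)·100.0000)/1.07=93.4579; Δ=(100.0000−100.0000)/(87.6744−37.2316)=0.0000; B=V−Δ·S=93.4579
Node (3,2) S=141.4103: V=(p*·0.0000+(1−p*)·100.0000)/1.07=43.3912; Δ=(0.0000−100.0000)/(206.4591−87.6744)=-0.8419; B=V−Δ·S=162.4388
Node (3,3) S=332.9986: V=(p*·0.0000+(1−p*)·0.0000)/1.07=0.0000; Δ=(0.0000−0.0000)/(486.1779−206.4591)=0.0000; B=V−Δ·S=0.0000
Node (2,0) S=41.1308: V=(p*·93.4579+(1−p*)·93.4579)/1.07=87.3439; Δ=(93.4579−93.4579)/(60.0510−25.5011)=0.0000; B=V−Δ·S=87.3439
Node (2,1) S=96.8564: V=(p*·43.3912+(1−p*)·93.4579)/1.07=62.2771; Δ=(43.3912−93.4579)/(141.4103−60.0510)=-0.6154; B=V−Δ·S=121.8804
Node (2,2) S=228.0812: V=(p*·0.0000+(1−p*)·43.3912)/1.07=18.8280; Δ=(0.0000−43.3912)/(332.9986−141.4103)=-0.2265; B=V−Δ·S=70.4841
Node (1,0) S=66.3400: V=(p*·62.2771+(1−p*)·87.3439)/1.07=69.0797; Δ=(62.2771−87.3439)/(96.8564−41.1308)=-0.4498; B=V−Δ·S=98.9211
Node (1,1) S=156.2200: V=(p*·18.8280+(1−p*)·62.2771)/1.07=36.4493; Δ=(18.8280−62.2771)/(228.0812−96.8564)=-0.3311; B=V−Δ·S=88.1744
Node (0,0) S=107.0000: V=(p*·36.4493+(1−p*)·69.0797)/1.07=48.2235; Δ=(36.4493−69.0797)/(156.2200−66.3400)=-0.3630; B=V−Δ·S=87.0691
The time-0 hedge costs 48.2235, which is the no-arbitrage price.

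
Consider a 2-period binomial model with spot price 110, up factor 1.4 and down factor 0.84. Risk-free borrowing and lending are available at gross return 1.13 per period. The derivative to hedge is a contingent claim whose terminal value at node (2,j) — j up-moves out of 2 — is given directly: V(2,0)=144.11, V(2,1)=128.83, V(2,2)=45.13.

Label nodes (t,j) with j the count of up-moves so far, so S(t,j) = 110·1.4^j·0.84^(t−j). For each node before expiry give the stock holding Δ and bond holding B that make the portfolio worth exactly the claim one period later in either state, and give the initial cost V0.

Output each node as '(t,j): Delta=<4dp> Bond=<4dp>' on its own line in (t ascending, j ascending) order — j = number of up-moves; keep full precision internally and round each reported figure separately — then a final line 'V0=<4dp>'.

Since d<R<u, set p* = (R−d)/(u−d) = 0.5179; price each node as the discounted p*-expectation of its children.
Terminal values V(2,·): V(2,0)=144.1100, V(2,1)=128.8300, V(2,2)=45.1300
(1,0): S=92.4000. Δ = (V_up−V_dn)/(S_up−S_dn) = (128.8300−144.1100)/(129.3600−77.6160) = -0.2953. V = [p*·128.8300 + (1−p*)·144.1100]/1.13 = 120.5284. B = V − Δ·S = 147.8142.
(1,1): S=154.0000. Δ = (V_up−V_dn)/(S_up−S_dn) = (45.1300−128.8300)/(215.6000−129.3600) = -0.9705. V = [p*·45.1300 + (1−p*)·128.8300]/1.13 = 75.6508. B = V − Δ·S = 225.1150.
(0,0): S=110.0000. Δ = (V_up−V_dn)/(S_up−S_dn) = (75.6508−120.5284)/(154.0000−92.4000) = -0.7285. V = [p*·75.6508 + (1−p*)·120.5284]/1.13 = 86.0958. B = V − Δ·S = 166.2345.
Root portfolio cost Δ·110+B reproduces V0=86.0958.

(0,0): Delta=-0.7285 Bond=166.2345
(1,0): Delta=-0.2953 Bond=147.8142
(1,1): Delta=-0.9705 Bond=225.1150
V0=86.0958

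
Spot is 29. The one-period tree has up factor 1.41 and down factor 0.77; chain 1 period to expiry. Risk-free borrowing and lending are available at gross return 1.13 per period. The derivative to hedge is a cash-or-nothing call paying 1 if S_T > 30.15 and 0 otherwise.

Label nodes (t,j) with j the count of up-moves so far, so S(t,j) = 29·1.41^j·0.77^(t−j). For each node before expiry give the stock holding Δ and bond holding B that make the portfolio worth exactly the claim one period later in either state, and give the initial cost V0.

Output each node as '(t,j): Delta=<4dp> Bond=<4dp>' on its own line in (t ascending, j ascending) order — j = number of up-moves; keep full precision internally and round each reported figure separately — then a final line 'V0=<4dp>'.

Under the risk-neutral measure, an up-move has probability p* = (R−d)/(u−d) = 0.5625 and values discount at R = 1.13.
Payoff layer (t=1): V(1,0)=0.0000, V(1,1)=1.0000
Node (0,0) S=29.0000: V=(p*·1.0000+(1−p*)·0.0000)/1.13=0.4978; Δ=(1.0000−0.0000)/(40.8900−22.3300)=0.0539; B=V−Δ·S=-1.0647
Check: Δ(0,0)·S0 + B(0,0) = 0.4978 = V0.

(0,0): Delta=0.0539 Bond=-1.0647
V0=0.4978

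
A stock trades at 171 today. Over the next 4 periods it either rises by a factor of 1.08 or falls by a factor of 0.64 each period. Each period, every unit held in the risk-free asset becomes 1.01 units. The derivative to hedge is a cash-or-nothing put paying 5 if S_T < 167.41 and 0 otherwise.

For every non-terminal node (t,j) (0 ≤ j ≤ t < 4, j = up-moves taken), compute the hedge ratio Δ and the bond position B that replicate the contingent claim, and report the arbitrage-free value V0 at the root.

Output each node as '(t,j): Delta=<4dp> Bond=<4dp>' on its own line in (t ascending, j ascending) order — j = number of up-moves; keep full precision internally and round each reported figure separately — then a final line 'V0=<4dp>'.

No-arbitrage ⇒ martingale measure with p* = (R−d)/(u−d) = 0.8409.
At expiry t=4: V(4,0)=5.0000, V(4,1)=5.0000, V(4,2)=5.0000, V(4,3)=5.0000, V(4,4)=0.0000
Node (3,0) S=44.8266: V=(p*·5.0000+(1−p*)·5.0000)/1.01=4.9505; Δ=(5.0000−5.0000)/(48.4128−28.6890)=0.0000; B=V−Δ·S=4.9505
Node (3,1) S=75.6449: V=(p*·5.0000+(1−p*)·5.0000)/1.01=4.9505; Δ=(5.0000−5.0000)/(81.6965−48.4128)=0.0000; B=V−Δ·S=4.9505
Node (3,2) S=127.6508: V=(p*·5.0000+(1−p*)·5.0000)/1.01=4.9505; Δ=(5.0000−5.0000)/(137.8629−81.6965)=0.0000; B=V−Δ·S=4.9505
Node (3,3) S=215.4108: V=(p*·0.0000+(1−p*)·5.0000)/1.01=0.7876; Δ=(0.0000−5.0000)/(232.6436−137.8629)=-0.0528; B=V−Δ·S=12.1512
Node (2,0) S=70.0416: V=(p*·4.9505+(1−p*)·4.9505)/1.01=4.9015; Δ=(4.9505−4.9505)/(75.6449−44.8266)=0.0000; B=V−Δ·S=4.9015
Node (2,1) S=118.1952: V=(p*·4.9505+(1−p*)·4.9505)/1.01=4.9015; Δ=(4.9505−4.9505)/(127.6508−75.6449)=0.0000; B=V−Δ·S=4.9015
Node (2,2) S=199.4544: V=(p*·0.7876+(1−p*)·4.9505)/1.01=1.4355; Δ=(0.7876−4.9505)/(215.4108−127.6508)=-0.0474; B=V−Δ·S=10.8967
Node (1,0) S=109.4400: V=(p*·4.9015+(1−p*)·4.9015)/1.01=4.8530; Δ=(4.9015−4.9015)/(118.1952−70.0416)=0.0000; B=V−Δ·S=4.8530
Node (1,1) S=184.6800: V=(p*·1.4355+(1−p*)·4.9015)/1.01=1.9672; Δ=(1.4355−4.9015)/(199.4544−118.1952)=-0.0427; B=V−Δ·S=9.8445
Node (0,0) S=171.0000: V=(p*·1.9672+(1−p*)·4.8530)/1.01=2.4023; Δ=(1.9672−4.8530)/(184.6800−109.4400)=-0.0384; B=V−Δ·S=8.9607
Self-financing check: at every node Δ·S+B equals the discounted successor values.

(0,0): Delta=-0.0384 Bond=8.9607
(1,0): Delta=0.0000 Bond=4.8530
(1,1): Delta=-0.0427 Bond=9.8445
(2,0): Delta=0.0000 Bond=4.9015
(2,1): Delta=0.0000 Bond=4.9015
(2,2): Delta=-0.0474 Bond=10.8967
(3,0): Delta=0.0000 Bond=4.9505
(3,1): Delta=0.0000 Bond=4.9505
(3,2): Delta=0.0000 Bond=4.9505
(3,3): Delta=-0.0528 Bond=12.1512
V0=2.4023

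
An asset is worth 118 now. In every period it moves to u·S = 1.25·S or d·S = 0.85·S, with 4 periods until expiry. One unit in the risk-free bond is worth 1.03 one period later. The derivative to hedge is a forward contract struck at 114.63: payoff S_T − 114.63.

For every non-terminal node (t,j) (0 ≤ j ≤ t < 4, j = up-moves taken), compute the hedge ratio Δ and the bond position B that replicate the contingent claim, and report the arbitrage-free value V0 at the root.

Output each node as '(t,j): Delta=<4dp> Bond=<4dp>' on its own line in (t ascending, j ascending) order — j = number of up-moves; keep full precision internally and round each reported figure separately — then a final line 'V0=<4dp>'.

(0,0): Delta=1.0000 Bond=-101.8473
(1,0): Delta=1.0000 Bond=-104.9027
(1,1): Delta=1.0000 Bond=-104.9027
(2,0): Delta=1.0000 Bond=-108.0498
(2,1): Delta=1.0000 Bond=-108.0498
(2,2): Delta=1.0000 Bond=-108.0498
(3,0): Delta=1.0000 Bond=-111.2913
(3,1): Delta=1.0000 Bond=-111.2913
(3,2): Delta=1.0000 Bond=-111.2913
(3,3): Delta=1.0000 Bond=-111.2913
V0=16.1527

No-arbitrage ⇒ martingale measure with p* = (R−d)/(u−d) = 0.4500.
At expiry t=4: V(4,0)=-53.0333, V(4,1)=-24.0466, V(4,2)=18.5809, V(4,3)=81.2684, V(4,4)=173.4559
  t=3,j=0: stock 72.4667 → up 90.5834 (V=-24.0466), down 61.5967 (V=-53.0333). Price -38.8245; hedge Δ=1.0000, bond B=-111.2913.
  t=3,j=1: stock 106.5687 → up 133.2109 (V=18.5809), down 90.5834 (V=-24.0466). Price -4.7225; hedge Δ=1.0000, bond B=-111.2913.
  t=3,j=2: stock 156.7188 → up 195.8984 (V=81.2684), down 133.2109 (V=18.5809). Price 45.4275; hedge Δ=1.0000, bond B=-111.2913.
  t=3,j=3: stock 230.4688 → up 288.0859 (V=173.4559), down 195.8984 (V=81.2684). Price 119.1775; hedge Δ=1.0000, bond B=-111.2913.
  t=2,j=0: stock 85.2550 → up 106.5687 (V=-4.7225), down 72.4667 (V=-38.8245). Price -22.7948; hedge Δ=1.0000, bond B=-108.0498.
  t=2,j=1: stock 125.3750 → up 156.7188 (V=45.4275), down 106.5687 (V=-4.7225). Price 17.3252; hedge Δ=1.0000, bond B=-108.0498.
  t=2,j=2: stock 184.3750 → up 230.4688 (V=119.1775), down 156.7188 (V=45.4275). Price 76.3252; hedge Δ=1.0000, bond B=-108.0498.
  t=1,j=0: stock 100.3000 → up 125.3750 (V=17.3252), down 85.2550 (V=-22.7948). Price -4.6027; hedge Δ=1.0000, bond B=-104.9027.
  t=1,j=1: stock 147.5000 → up 184.3750 (V=76.3252), down 125.3750 (V=17.3252). Price 42.5973; hedge Δ=1.0000, bond B=-104.9027.
  t=0,j=0: stock 118.0000 → up 147.5000 (V=42.5973), down 100.3000 (V=-4.6027). Price 16.1527; hedge Δ=1.0000, bond B=-101.8473.
Each (Δ,B) replicates both successor values, so the strategy is self-financing and V0 is arbitrage-free.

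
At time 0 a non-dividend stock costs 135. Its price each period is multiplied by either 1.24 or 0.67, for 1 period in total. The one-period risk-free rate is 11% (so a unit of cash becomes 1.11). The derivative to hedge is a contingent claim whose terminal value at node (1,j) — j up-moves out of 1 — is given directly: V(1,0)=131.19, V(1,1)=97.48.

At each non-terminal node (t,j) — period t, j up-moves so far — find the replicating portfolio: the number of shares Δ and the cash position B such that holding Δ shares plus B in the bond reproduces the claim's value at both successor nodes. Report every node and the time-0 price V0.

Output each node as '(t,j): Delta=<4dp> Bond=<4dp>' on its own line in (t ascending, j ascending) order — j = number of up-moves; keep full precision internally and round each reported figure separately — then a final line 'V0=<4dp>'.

(0,0): Delta=-0.4381 Bond=153.8865
V0=94.7462

Since d<R<u, set p* = (R−d)/(u−d) = 0.7719; price each node as the discounted p*-expectation of its children.
Payoff layer (t=1): V(1,0)=131.1900, V(1,1)=97.4800
(0,0): S=135.0000. Δ = (V_up−V_dn)/(S_up−S_dn) = (97.4800−131.1900)/(167.4000−90.4500) = -0.4381. V = [p*·97.4800 + (1−p*)·131.1900]/1.11 = 94.7462. B = V − Δ·S = 153.8865.
The time-0 hedge costs 94.7462, which is the no-arbitrage price.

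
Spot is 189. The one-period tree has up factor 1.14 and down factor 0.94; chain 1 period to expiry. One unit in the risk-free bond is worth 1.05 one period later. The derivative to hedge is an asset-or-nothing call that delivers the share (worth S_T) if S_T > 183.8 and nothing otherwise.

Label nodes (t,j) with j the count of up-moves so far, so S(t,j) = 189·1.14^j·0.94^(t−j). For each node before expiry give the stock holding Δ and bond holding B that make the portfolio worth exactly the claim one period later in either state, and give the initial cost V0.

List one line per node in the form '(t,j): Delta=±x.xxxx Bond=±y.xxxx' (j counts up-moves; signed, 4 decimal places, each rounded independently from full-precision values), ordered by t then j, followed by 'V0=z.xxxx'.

(0,0): Delta=5.7000 Bond=-964.4400
V0=112.8600

The replicating-portfolio and risk-neutral prices coincide; use p* = (1.05−0.94)/(1.14−0.94) = 0.5500 for the latter.
At expiry t=1: V(1,0)=0.0000, V(1,1)=215.4600
  t=0,j=0: stock 189.0000 → up 215.4600 (V=215.4600), down 177.6600 (V=0.0000). Price 112.8600; hedge Δ=5.7000, bond B=-964.4400.
Self-financing check: at every node Δ·S+B equals the discounted successor values.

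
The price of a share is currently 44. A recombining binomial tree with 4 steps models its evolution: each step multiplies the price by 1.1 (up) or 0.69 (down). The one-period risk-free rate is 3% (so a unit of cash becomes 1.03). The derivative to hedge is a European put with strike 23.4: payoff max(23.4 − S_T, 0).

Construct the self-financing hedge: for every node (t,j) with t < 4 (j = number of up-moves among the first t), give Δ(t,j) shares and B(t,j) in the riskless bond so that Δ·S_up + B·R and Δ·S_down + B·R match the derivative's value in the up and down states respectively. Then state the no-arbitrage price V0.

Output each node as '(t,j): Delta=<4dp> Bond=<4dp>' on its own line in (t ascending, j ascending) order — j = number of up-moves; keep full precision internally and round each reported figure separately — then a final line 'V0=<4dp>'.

Under the risk-neutral measure, an up-move has probability p* = (R−d)/(u−d) = 0.8293 and values discount at R = 1.03.
Terminal payoffs: V(4,0)=13.4265, V(4,1)=7.5002, V(4,2)=0.0000, V(4,3)=0.0000, V(4,4)=0.0000
Node (3,0) S=14.4544: V=(p*·7.5002+(1−p*)·13.4265)/1.03=8.2641; Δ=(7.5002−13.4265)/(15.8998−9.9735)=-1.0000; B=V−Δ·S=22.7184
Node (3,1) S=23.0432: V=(p*·0.0000+(1−p*)·7.5002)/1.03=1.2432; Δ=(0.0000−7.5002)/(25.3476−15.8998)=-0.7939; B=V−Δ·S=19.5363
Node (3,2) S=36.7356: V=(p*·0.0000+(1−p*)·0.0000)/1.03=0.0000; Δ=(0.0000−0.0000)/(40.4092−25.3476)=0.0000; B=V−Δ·S=0.0000
Node (3,3) S=58.5640: V=(p*·0.0000+(1−p*)·0.0000)/1.03=0.0000; Δ=(0.0000−0.0000)/(64.4204−40.4092)=0.0000; B=V−Δ·S=0.0000
Node (2,0) S=20.9484: V=(p*·1.2432+(1−p*)·8.2641)/1.03=2.3708; Δ=(1.2432−8.2641)/(23.0432−14.4544)=-0.8174; B=V−Δ·S=19.4948
Node (2,1) S=33.3960: V=(p*·0.0000+(1−p*)·1.2432)/1.03=0.2061; Δ=(0.0000−1.2432)/(36.7356−23.0432)=-0.0908; B=V−Δ·S=3.2383
Node (2,2) S=53.2400: V=(p*·0.0000+(1−p*)·0.0000)/1.03=0.0000; Δ=(0.0000−0.0000)/(58.5640−36.7356)=0.0000; B=V−Δ·S=0.0000
Node (1,0) S=30.3600: V=(p*·0.2061+(1−p*)·2.3708)/1.03=0.5589; Δ=(0.2061−2.3708)/(33.3960−20.9484)=-0.1739; B=V−Δ·S=5.8386
Node (1,1) S=48.4000: V=(p*·0.0000+(1−p*)·0.2061)/1.03=0.0342; Δ=(0.0000−0.2061)/(53.2400−33.3960)=-0.0104; B=V−Δ·S=0.5368
Node (0,0) S=44.0000: V=(p*·0.0342+(1−p*)·0.5589)/1.03=0.1201; Δ=(0.0342−0.5589)/(48.4000−30.3600)=-0.0291; B=V−Δ·S=1.4000
Self-financing check: at every node Δ·S+B equals the discounted successor values.

(0,0): Delta=-0.0291 Bond=1.4000
(1,0): Delta=-0.1739 Bond=5.8386
(1,1): Delta=-0.0104 Bond=0.5368
(2,0): Delta=-0.8174 Bond=19.4948
(2,1): Delta=-0.0908 Bond=3.2383
(2,2): Delta=0.0000 Bond=0.0000
(3,0): Delta=-1.0000 Bond=22.7184
(3,1): Delta=-0.7939 Bond=19.5363
(3,2): Delta=0.0000 Bond=0.0000
(3,3): Delta=0.0000 Bond=0.0000
V0=0.1201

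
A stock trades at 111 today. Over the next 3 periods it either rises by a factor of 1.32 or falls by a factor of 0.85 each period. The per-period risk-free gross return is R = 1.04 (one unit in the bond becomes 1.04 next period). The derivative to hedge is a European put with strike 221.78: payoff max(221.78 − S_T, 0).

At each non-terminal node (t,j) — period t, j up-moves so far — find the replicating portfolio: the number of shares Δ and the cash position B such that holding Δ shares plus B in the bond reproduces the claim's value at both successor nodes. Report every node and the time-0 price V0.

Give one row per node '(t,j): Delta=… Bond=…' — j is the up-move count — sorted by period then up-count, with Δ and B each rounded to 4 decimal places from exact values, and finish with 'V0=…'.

(0,0): Delta=-0.9029 Bond=188.3554
(1,0): Delta=-1.0000 Bond=205.0481
(1,1): Delta=-0.8108 Bond=182.3929
(2,0): Delta=-1.0000 Bond=213.2500
(2,1): Delta=-1.0000 Bond=213.2500
(2,2): Delta=-0.6313 Bond=154.9665
V0=88.1301

Since d<R<u, set p* = (R−d)/(u−d) = 0.4043; price each node as the discounted p*-expectation of its children.
Terminal values V(3,·): V(3,0)=153.6121, V(3,1)=115.9193, V(3,2)=57.3846, V(3,3)=0.0000
Node (2,0) S=80.1975: V=(p*·115.9193+(1−p*)·153.6121)/1.04=133.0525; Δ=(115.9193−153.6121)/(105.8607−68.1679)=-1.0000; B=V−Δ·S=213.2500
Node (2,1) S=124.5420: V=(p*·57.3846+(1−p*)·115.9193)/1.04=88.7080; Δ=(57.3846−115.9193)/(164.3954−105.8607)=-1.0000; B=V−Δ·S=213.2500
Node (2,2) S=193.4064: V=(p*·0.0000+(1−p*)·57.3846)/1.04=32.8717; Δ=(0.0000−57.3846)/(255.2964−164.3954)=-0.6313; B=V−Δ·S=154.9665
Node (1,0) S=94.3500: V=(p*·88.7080+(1−p*)·133.0525)/1.04=110.6981; Δ=(88.7080−133.0525)/(124.5420−80.1975)=-1.0000; B=V−Δ·S=205.0481
Node (1,1) S=146.5200: V=(p*·32.8717+(1−p*)·88.7080)/1.04=63.5922; Δ=(32.8717−88.7080)/(193.4064−124.5420)=-0.8108; B=V−Δ·S=182.3929
Node (0,0) S=111.0000: V=(p*·63.5922+(1−p*)·110.6981)/1.04=88.1301; Δ=(63.5922−110.6981)/(146.5200−94.3500)=-0.9029; B=V−Δ·S=188.3554
Self-financing check: at every node Δ·S+B equals the discounted successor values.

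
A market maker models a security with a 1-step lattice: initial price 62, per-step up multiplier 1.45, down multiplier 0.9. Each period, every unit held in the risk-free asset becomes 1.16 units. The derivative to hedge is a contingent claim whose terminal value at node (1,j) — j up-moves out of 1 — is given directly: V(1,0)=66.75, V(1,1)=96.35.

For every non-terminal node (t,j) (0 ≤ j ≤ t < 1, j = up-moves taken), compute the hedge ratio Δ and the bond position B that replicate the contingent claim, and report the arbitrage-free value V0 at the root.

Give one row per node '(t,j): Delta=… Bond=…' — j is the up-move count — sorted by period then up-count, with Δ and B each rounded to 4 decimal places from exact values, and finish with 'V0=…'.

Risk-neutral probability p* = (R−d)/(u−d) = (1.16−0.9)/(1.45−0.9) = 0.4727.
Terminal values V(1,·): V(1,0)=66.7500, V(1,1)=96.3500
  t=0,j=0: stock 62.0000 → up 89.9000 (V=96.3500), down 55.8000 (V=66.7500). Price 69.6058; hedge Δ=0.8680, bond B=15.7876.
Each (Δ,B) replicates both successor values, so the strategy is self-financing and V0 is arbitrage-free.

(0,0): Delta=0.8680 Bond=15.7876
V0=69.6058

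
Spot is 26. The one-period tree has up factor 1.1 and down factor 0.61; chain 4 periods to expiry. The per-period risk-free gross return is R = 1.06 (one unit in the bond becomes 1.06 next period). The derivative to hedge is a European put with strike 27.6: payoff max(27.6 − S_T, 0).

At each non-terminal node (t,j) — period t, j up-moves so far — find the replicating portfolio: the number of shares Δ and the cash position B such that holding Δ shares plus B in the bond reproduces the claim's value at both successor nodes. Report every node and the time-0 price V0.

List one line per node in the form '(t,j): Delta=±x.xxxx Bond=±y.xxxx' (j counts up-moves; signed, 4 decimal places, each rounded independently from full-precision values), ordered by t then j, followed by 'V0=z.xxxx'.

No-arbitrage ⇒ martingale measure with p* = (R−d)/(u−d) = 0.9184.
Terminal payoffs: V(4,0)=24.0001, V(4,1)=21.1083, V(4,2)=15.8937, V(4,3)=6.4903, V(4,4)=0.0000
  t=3,j=0: stock 5.9015 → up 6.4917 (V=21.1083), down 3.5999 (V=24.0001). Price 20.1362; hedge Δ=-1.0000, bond B=26.0377.
  t=3,j=1: stock 10.6421 → up 11.7063 (V=15.8937), down 6.4917 (V=21.1083). Price 15.3957; hedge Δ=-1.0000, bond B=26.0377.
  t=3,j=2: stock 19.1906 → up 21.1097 (V=6.4903), down 11.7063 (V=15.8937). Price 6.8471; hedge Δ=-1.0000, bond B=26.0377.
  t=3,j=3: stock 34.6060 → up 38.0666 (V=0.0000), down 21.1097 (V=6.4903). Price 0.4998; hedge Δ=-0.3828, bond B=13.7454.
  t=2,j=0: stock 9.6746 → up 10.6421 (V=15.3957), down 5.9015 (V=20.1362). Price 14.8893; hedge Δ=-1.0000, bond B=24.5639.
  t=2,j=1: stock 17.4460 → up 19.1906 (V=6.8471), down 10.6421 (V=15.3957). Price 7.1179; hedge Δ=-1.0000, bond B=24.5639.
  t=2,j=2: stock 31.4600 → up 34.6060 (V=0.4998), down 19.1906 (V=6.8471). Price 0.9604; hedge Δ=-0.4118, bond B=13.9140.
  t=1,j=0: stock 15.8600 → up 17.4460 (V=7.1179), down 9.6746 (V=14.8893). Price 7.3135; hedge Δ=-1.0000, bond B=23.1735.
  t=1,j=1: stock 28.6000 → up 31.4600 (V=0.9604), down 17.4460 (V=7.1179). Price 1.3802; hedge Δ=-0.4394, bond B=13.9466.
  t=0,j=0: stock 26.0000 → up 28.6000 (V=1.3802), down 15.8600 (V=7.3135). Price 1.7590; hedge Δ=-0.4657, bond B=13.8678.
Each (Δ,B) replicates both successor values, so the strategy is self-financing and V0 is arbitrage-free.

(0,0): Delta=-0.4657 Bond=13.8678
(1,0): Delta=-1.0000 Bond=23.1735
(1,1): Delta=-0.4394 Bond=13.9466
(2,0): Delta=-1.0000 Bond=24.5639
(2,1): Delta=-1.0000 Bond=24.5639
(2,2): Delta=-0.4118 Bond=13.9140
(3,0): Delta=-1.0000 Bond=26.0377
(3,1): Delta=-1.0000 Bond=26.0377
(3,2): Delta=-1.0000 Bond=26.0377
(3,3): Delta=-0.3828 Bond=13.7454
V0=1.7590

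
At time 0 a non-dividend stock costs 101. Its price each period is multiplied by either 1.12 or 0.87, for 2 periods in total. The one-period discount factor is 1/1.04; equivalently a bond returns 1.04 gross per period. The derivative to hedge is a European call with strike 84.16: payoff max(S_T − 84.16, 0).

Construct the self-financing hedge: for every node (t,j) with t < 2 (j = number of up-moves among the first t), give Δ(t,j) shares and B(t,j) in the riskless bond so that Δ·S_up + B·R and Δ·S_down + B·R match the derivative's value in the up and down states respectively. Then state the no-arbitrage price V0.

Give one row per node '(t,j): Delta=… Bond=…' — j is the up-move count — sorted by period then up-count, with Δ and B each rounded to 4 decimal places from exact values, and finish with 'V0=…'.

(0,0): Delta=0.9060 Bond=-67.5874
(1,0): Delta=0.6489 Bond=-47.6974
(1,1): Delta=1.0000 Bond=-80.9231
V0=23.9196

Under the risk-neutral measure, an up-move has probability p* = (R−d)/(u−d) = 0.6800 and values discount at R = 1.04.
At expiry t=2: V(2,0)=0.0000, V(2,1)=14.2544, V(2,2)=42.5344
  t=1,j=0: stock 87.8700 → up 98.4144 (V=14.2544), down 76.4469 (V=0.0000). Price 9.3202; hedge Δ=0.6489, bond B=-47.6974.
  t=1,j=1: stock 113.1200 → up 126.6944 (V=42.5344), down 98.4144 (V=14.2544). Price 32.1969; hedge Δ=1.0000, bond B=-80.9231.
  t=0,j=0: stock 101.0000 → up 113.1200 (V=32.1969), down 87.8700 (V=9.3202). Price 23.9196; hedge Δ=0.9060, bond B=-67.5874.
Check: Δ(0,0)·S0 + B(0,0) = 23.9196 = V0.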